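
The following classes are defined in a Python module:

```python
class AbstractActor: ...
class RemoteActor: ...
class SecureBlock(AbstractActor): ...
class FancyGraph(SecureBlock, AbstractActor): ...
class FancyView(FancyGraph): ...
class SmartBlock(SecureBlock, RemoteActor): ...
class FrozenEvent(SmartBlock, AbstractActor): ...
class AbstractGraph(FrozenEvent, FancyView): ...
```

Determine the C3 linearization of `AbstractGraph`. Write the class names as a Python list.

L[AbstractGraph] = AbstractGraph + merge(L[FrozenEvent], L[FancyView], [FrozenEvent FancyView])
  take FrozenEvent:  [FrozenEvent SmartBlock SecureBlock AbstractActor RemoteActor object] + [FancyView FancyGraph SecureBlock AbstractActor object] + [FrozenEvent FancyView]
  take SmartBlock:  [SmartBlock SecureBlock AbstractActor RemoteActor object] + [FancyView FancyGraph SecureBlock AbstractActor object] + [FancyView]
  take FancyView:  [SecureBlock AbstractActor RemoteActor object] + [FancyView FancyGraph SecureBlock AbstractActor object] + [FancyView]
  take FancyGraph:  [SecureBlock AbstractActor RemoteActor object] + [FancyGraph SecureBlock AbstractActor object]
  take SecureBlock:  [SecureBlock AbstractActor RemoteActor object] + [SecureBlock AbstractActor object]
  take AbstractActor:  [AbstractActor RemoteActor object] + [AbstractActor object]
  take RemoteActor:  [RemoteActor object] + [object]
  take object:  [object] + [object]

[AbstractGraph, FrozenEvent, SmartBlock, FancyView, FancyGraph, SecureBlock, AbstractActor, RemoteActor, object]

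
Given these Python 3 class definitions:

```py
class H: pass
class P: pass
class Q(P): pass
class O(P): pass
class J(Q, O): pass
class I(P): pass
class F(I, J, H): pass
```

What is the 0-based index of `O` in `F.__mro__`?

L[F] = F + merge(L[I], L[J], L[H], [I J H])
  take I:  [I P object] + [J Q O P object] + [H object] + [I J H]
  take J:  [P object] + [J Q O P object] + [H object] + [J H]
  take Q:  [P object] + [Q O P object] + [H object] + [H]
  take O:  [P object] + [O P object] + [H object] + [H]
  take P:  [P object] + [P object] + [H object] + [H]
  take H:  [object] + [object] + [H object] + [H]
  take object:  [object] + [object] + [object]
MRO: F I J Q O P H object
O sits at index 4.

4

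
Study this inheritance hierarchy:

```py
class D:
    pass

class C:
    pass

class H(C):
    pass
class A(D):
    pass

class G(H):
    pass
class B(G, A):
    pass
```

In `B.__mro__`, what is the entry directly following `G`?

H

L[B] = B + merge(L[G], L[A], [G A])
  take G:  [G H C object] + [A D object] + [G A]
  take H:  [H C object] + [A D object] + [A]
  take C:  [C object] + [A D object] + [A]
  take A:  [object] + [A D object] + [A]
  take D:  [object] + [D object]
  take object:  [object] + [object]
MRO: B G H C A D object
G is at position 1; next is H.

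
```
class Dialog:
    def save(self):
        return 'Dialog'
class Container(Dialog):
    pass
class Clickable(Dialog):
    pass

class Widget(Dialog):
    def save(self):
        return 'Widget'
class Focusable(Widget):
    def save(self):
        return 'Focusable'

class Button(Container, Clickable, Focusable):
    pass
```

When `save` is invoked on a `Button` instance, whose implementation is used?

L[Button] = Button + merge(L[Container], L[Clickable], L[Focusable], [Container Clickable Focusable])
  take Container:  [Container Dialog object] + [Clickable Dialog object] + [Focusable Widget Dialog object] + [Container Clickable Focusable]
  take Clickable:  [Dialog object] + [Clickable Dialog object] + [Focusable Widget Dialog object] + [Clickable Focusable]
  take Focusable:  [Dialog object] + [Dialog object] + [Focusable Widget Dialog object] + [Focusable]
  take Widget:  [Dialog object] + [Dialog object] + [Widget Dialog object]
  take Dialog:  [Dialog object] + [Dialog object] + [Dialog object]
  take object:  [object] + [object] + [object]
MRO: Button Container Clickable Focusable Widget Dialog object
save is defined in: Dialog, Focusable, Widget. First along the MRO is Focusable.

Focusable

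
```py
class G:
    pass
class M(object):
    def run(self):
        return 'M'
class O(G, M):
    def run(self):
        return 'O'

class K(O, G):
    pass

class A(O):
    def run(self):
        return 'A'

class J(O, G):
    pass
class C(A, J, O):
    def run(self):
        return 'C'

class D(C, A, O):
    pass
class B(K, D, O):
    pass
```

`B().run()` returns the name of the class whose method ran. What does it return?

C

L[B] = B + merge(L[K], L[D], L[O], [K D O])
  take K:  [K O G M object] + [D C A J O G M object] + [O G M object] + [K D O]
  take D:  [O G M object] + [D C A J O G M object] + [O G M object] + [D O]
  take C:  [O G M object] + [C A J O G M object] + [O G M object] + [O]
  take A:  [O G M object] + [A J O G M object] + [O G M object] + [O]
  take J:  [O G M object] + [J O G M object] + [O G M object] + [O]
  take O:  [O G M object] + [O G M object] + [O G M object] + [O]
  take G:  [G M object] + [G M object] + [G M object]
  take M:  [M object] + [M object] + [M object]
  take object:  [object] + [object] + [object]
MRO: B K D C A J O G M object
run is defined in: A, C, M, O. First along the MRO is C.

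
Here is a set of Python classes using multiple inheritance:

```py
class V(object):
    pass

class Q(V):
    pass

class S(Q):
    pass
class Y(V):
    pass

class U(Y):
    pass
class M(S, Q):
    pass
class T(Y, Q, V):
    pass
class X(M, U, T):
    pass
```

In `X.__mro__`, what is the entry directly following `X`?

M

L[X] = X + merge(L[M], L[U], L[T], [M U T])
  take M:  [M S Q V object] + [U Y V object] + [T Y Q V object] + [M U T]
  take S:  [S Q V object] + [U Y V object] + [T Y Q V object] + [U T]
  take U:  [Q V object] + [U Y V object] + [T Y Q V object] + [U T]
  take T:  [Q V object] + [Y V object] + [T Y Q V object] + [T]
  take Y:  [Q V object] + [Y V object] + [Y Q V object]
  take Q:  [Q V object] + [V object] + [Q V object]
  take V:  [V object] + [V object] + [V object]
  take object:  [object] + [object] + [object]
MRO: X M S U T Y Q V object
X is at position 0; next is M.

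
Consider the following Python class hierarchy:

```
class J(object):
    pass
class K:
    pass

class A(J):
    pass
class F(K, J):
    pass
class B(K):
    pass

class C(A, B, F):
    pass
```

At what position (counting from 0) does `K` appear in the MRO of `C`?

4

L[C] = C + merge(L[A], L[B], L[F], [A B F])
  take A:  [A J object] + [B K object] + [F K J object] + [A B F]
  take B:  [J object] + [B K object] + [F K J object] + [B F]
  take F:  [J object] + [K object] + [F K J object] + [F]
  take K:  [J object] + [K object] + [K J object]
  take J:  [J object] + [object] + [J object]
  take object:  [object] + [object] + [object]
MRO: C A B F K J object
K sits at index 4.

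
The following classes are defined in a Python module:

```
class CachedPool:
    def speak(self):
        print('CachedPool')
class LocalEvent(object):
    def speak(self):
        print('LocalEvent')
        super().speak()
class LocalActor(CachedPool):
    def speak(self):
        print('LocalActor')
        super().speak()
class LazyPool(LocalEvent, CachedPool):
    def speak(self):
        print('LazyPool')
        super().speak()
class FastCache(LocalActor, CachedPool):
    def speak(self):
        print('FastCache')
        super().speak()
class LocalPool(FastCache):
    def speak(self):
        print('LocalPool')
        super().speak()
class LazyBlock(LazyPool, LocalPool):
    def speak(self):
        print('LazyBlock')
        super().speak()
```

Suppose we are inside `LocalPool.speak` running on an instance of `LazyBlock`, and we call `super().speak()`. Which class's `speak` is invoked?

L[LazyBlock] = LazyBlock + merge(L[LazyPool], L[LocalPool], [LazyPool LocalPool])
  take LazyPool:  [LazyPool LocalEvent CachedPool object] + [LocalPool FastCache LocalActor CachedPool object] + [LazyPool LocalPool]
  take LocalEvent:  [LocalEvent CachedPool object] + [LocalPool FastCache LocalActor CachedPool object] + [LocalPool]
  take LocalPool:  [CachedPool object] + [LocalPool FastCache LocalActor CachedPool object] + [LocalPool]
  take FastCache:  [CachedPool object] + [FastCache LocalActor CachedPool object]
  take LocalActor:  [CachedPool object] + [LocalActor CachedPool object]
  take CachedPool:  [CachedPool object] + [CachedPool object]
  take object:  [object] + [object]
MRO: LazyBlock LazyPool LocalEvent LocalPool FastCache LocalActor CachedPool object
super() in LocalPool.speak on a LazyBlock instance goes to the class after LocalPool in LazyBlock's MRO: FastCache.

FastCache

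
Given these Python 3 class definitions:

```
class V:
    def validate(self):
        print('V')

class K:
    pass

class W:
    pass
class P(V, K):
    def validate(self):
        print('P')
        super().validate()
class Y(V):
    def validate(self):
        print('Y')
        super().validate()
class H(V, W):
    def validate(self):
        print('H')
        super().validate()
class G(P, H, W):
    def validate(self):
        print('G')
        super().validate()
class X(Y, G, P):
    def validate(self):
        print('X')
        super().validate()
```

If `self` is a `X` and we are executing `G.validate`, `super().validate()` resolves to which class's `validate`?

L[X] = X + merge(L[Y], L[G], L[P], [Y G P])
  take Y:  [Y V object] + [G P H V K W object] + [P V K object] + [Y G P]
  take G:  [V object] + [G P H V K W object] + [P V K object] + [G P]
  take P:  [V object] + [P H V K W object] + [P V K object] + [P]
  take H:  [V object] + [H V K W object] + [V K object]
  take V:  [V object] + [V K W object] + [V K object]
  take K:  [object] + [K W object] + [K object]
  take W:  [object] + [W object] + [object]
  take object:  [object] + [object] + [object]
MRO: X Y G P H V K W object
super() in G.validate on a X instance goes to the class after G in X's MRO: P.

P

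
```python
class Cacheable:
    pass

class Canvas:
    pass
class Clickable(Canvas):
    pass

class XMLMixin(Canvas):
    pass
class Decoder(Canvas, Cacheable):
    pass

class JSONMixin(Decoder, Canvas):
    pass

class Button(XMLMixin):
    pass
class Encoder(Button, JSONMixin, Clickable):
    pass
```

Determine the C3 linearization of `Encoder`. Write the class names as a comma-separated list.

L[Encoder] = Encoder + merge(L[Button], L[JSONMixin], L[Clickable], [Button JSONMixin Clickable])
  take Button:  [Button XMLMixin Canvas object] + [JSONMixin Decoder Canvas Cacheable object] + [Clickable Canvas object] + [Button JSONMixin Clickable]
  take XMLMixin:  [XMLMixin Canvas object] + [JSONMixin Decoder Canvas Cacheable object] + [Clickable Canvas object] + [JSONMixin Clickable]
  take JSONMixin:  [Canvas object] + [JSONMixin Decoder Canvas Cacheable object] + [Clickable Canvas object] + [JSONMixin Clickable]
  take Decoder:  [Canvas object] + [Decoder Canvas Cacheable object] + [Clickable Canvas object] + [Clickable]
  take Clickable:  [Canvas object] + [Canvas Cacheable object] + [Clickable Canvas object] + [Clickable]
  take Canvas:  [Canvas object] + [Canvas Cacheable object] + [Canvas object]
  take Cacheable:  [object] + [Cacheable object] + [object]
  take object:  [object] + [object] + [object]

Encoder, Button, XMLMixin, JSONMixin, Decoder, Clickable, Canvas, Cacheable, object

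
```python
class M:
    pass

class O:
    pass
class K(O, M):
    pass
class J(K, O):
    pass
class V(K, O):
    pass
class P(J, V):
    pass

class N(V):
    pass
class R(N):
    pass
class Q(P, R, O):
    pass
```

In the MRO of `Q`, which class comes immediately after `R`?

L[Q] = Q + merge(L[P], L[R], L[O], [P R O])
  take P:  [P J V K O M object] + [R N V K O M object] + [O object] + [P R O]
  take J:  [J V K O M object] + [R N V K O M object] + [O object] + [R O]
  take R:  [V K O M object] + [R N V K O M object] + [O object] + [R O]
  take N:  [V K O M object] + [N V K O M object] + [O object] + [O]
  take V:  [V K O M object] + [V K O M object] + [O object] + [O]
  take K:  [K O M object] + [K O M object] + [O object] + [O]
  take O:  [O M object] + [O M object] + [O object] + [O]
  take M:  [M object] + [M object] + [object]
  take object:  [object] + [object] + [object]
MRO: Q P J R N V K O M object
R is at position 3; next is N.

N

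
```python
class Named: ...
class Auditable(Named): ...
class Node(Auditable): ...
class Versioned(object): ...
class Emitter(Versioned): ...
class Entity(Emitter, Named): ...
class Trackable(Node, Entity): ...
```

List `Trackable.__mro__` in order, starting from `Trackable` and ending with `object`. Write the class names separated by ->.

L[Trackable] = Trackable + merge(L[Node], L[Entity], [Node Entity])
  take Node:  [Node Auditable Named object] + [Entity Emitter Versioned Named object] + [Node Entity]
  take Auditable:  [Auditable Named object] + [Entity Emitter Versioned Named object] + [Entity]
  take Entity:  [Named object] + [Entity Emitter Versioned Named object] + [Entity]
  take Emitter:  [Named object] + [Emitter Versioned Named object]
  take Versioned:  [Named object] + [Versioned Named object]
  take Named:  [Named object] + [Named object]
  take object:  [object] + [object]

Trackable -> Node -> Auditable -> Entity -> Emitter -> Versioned -> Named -> object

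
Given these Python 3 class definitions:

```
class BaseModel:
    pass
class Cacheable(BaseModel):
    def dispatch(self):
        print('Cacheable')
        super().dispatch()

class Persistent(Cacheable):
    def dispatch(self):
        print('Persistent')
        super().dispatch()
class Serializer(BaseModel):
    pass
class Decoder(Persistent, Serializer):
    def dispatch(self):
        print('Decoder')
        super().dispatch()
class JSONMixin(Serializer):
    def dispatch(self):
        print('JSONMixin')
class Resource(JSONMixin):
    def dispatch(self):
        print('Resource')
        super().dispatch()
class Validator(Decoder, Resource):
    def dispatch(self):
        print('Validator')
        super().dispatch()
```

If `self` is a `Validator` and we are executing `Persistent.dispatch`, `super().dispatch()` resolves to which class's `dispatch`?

L[Validator] = Validator + merge(L[Decoder], L[Resource], [Decoder Resource])
  take Decoder:  [Decoder Persistent Cacheable Serializer BaseModel object] + [Resource JSONMixin Serializer BaseModel object] + [Decoder Resource]
  take Persistent:  [Persistent Cacheable Serializer BaseModel object] + [Resource JSONMixin Serializer BaseModel object] + [Resource]
  take Cacheable:  [Cacheable Serializer BaseModel object] + [Resource JSONMixin Serializer BaseModel object] + [Resource]
  take Resource:  [Serializer BaseModel object] + [Resource JSONMixin Serializer BaseModel object] + [Resource]
  take JSONMixin:  [Serializer BaseModel object] + [JSONMixin Serializer BaseModel object]
  take Serializer:  [Serializer BaseModel object] + [Serializer BaseModel object]
  take BaseModel:  [BaseModel object] + [BaseModel object]
  take object:  [object] + [object]
MRO: Validator Decoder Persistent Cacheable Resource JSONMixin Serializer BaseModel object
super() in Persistent.dispatch on a Validator instance goes to the class after Persistent in Validator's MRO: Cacheable.

Cacheable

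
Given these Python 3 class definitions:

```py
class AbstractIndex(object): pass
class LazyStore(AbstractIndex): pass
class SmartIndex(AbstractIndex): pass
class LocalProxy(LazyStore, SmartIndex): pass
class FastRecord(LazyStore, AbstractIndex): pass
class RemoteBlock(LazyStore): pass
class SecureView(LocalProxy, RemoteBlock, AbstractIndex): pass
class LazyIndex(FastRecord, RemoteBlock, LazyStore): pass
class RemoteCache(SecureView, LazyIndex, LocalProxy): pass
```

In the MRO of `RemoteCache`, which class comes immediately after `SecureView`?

LazyIndex

L[RemoteCache] = RemoteCache + merge(L[SecureView], L[LazyIndex], L[LocalProxy], [SecureView LazyIndex LocalProxy])
  take SecureView:  [SecureView LocalProxy RemoteBlock LazyStore SmartIndex AbstractIndex object] + [LazyIndex FastRecord RemoteBlock LazyStore AbstractIndex object] + [LocalProxy LazyStore SmartIndex AbstractIndex object] + [SecureView LazyIndex LocalProxy]
  take LazyIndex:  [LocalProxy RemoteBlock LazyStore SmartIndex AbstractIndex object] + [LazyIndex FastRecord RemoteBlock LazyStore AbstractIndex object] + [LocalProxy LazyStore SmartIndex AbstractIndex object] + [LazyIndex LocalProxy]
  take LocalProxy:  [LocalProxy RemoteBlock LazyStore SmartIndex AbstractIndex object] + [FastRecord RemoteBlock LazyStore AbstractIndex object] + [LocalProxy LazyStore SmartIndex AbstractIndex object] + [LocalProxy]
  take FastRecord:  [RemoteBlock LazyStore SmartIndex AbstractIndex object] + [FastRecord RemoteBlock LazyStore AbstractIndex object] + [LazyStore SmartIndex AbstractIndex object]
  take RemoteBlock:  [RemoteBlock LazyStore SmartIndex AbstractIndex object] + [RemoteBlock LazyStore AbstractIndex object] + [LazyStore SmartIndex AbstractIndex object]
  take LazyStore:  [LazyStore SmartIndex AbstractIndex object] + [LazyStore AbstractIndex object] + [LazyStore SmartIndex AbstractIndex object]
  take SmartIndex:  [SmartIndex AbstractIndex object] + [AbstractIndex object] + [SmartIndex AbstractIndex object]
  take AbstractIndex:  [AbstractIndex object] + [AbstractIndex object] + [AbstractIndex object]
  take object:  [object] + [object] + [object]
MRO: RemoteCache SecureView LazyIndex LocalProxy FastRecord RemoteBlock LazyStore SmartIndex AbstractIndex object
SecureView is at position 1; next is LazyIndex.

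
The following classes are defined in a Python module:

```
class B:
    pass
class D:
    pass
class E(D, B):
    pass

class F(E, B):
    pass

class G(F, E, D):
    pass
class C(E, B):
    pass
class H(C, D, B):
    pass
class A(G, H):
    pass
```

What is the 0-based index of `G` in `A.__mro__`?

1

L[A] = A + merge(L[G], L[H], [G H])
  take G:  [G F E D B object] + [H C E D B object] + [G H]
  take F:  [F E D B object] + [H C E D B object] + [H]
  take H:  [E D B object] + [H C E D B object] + [H]
  take C:  [E D B object] + [C E D B object]
  take E:  [E D B object] + [E D B object]
  take D:  [D B object] + [D B object]
  take B:  [B object] + [B object]
  take object:  [object] + [object]
MRO: A G F H C E D B object
G sits at index 1.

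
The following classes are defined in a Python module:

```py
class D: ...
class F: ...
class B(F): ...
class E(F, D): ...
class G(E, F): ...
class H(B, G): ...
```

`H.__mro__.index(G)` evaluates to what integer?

2

L[H] = H + merge(L[B], L[G], [B G])
  take B:  [B F object] + [G E F D object] + [B G]
  take G:  [F object] + [G E F D object] + [G]
  take E:  [F object] + [E F D object]
  take F:  [F object] + [F D object]
  take D:  [object] + [D object]
  take object:  [object] + [object]
MRO: H B G E F D object
G sits at index 2.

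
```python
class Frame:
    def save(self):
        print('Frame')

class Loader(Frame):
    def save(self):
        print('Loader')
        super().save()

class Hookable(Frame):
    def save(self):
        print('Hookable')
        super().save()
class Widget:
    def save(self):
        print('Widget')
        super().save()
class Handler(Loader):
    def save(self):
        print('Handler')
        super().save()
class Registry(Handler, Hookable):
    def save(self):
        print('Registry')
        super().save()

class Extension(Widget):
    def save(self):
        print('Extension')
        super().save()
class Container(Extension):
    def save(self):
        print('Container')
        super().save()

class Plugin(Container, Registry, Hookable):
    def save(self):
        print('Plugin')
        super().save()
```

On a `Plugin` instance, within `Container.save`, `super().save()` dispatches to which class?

Extension

L[Plugin] = Plugin + merge(L[Container], L[Registry], L[Hookable], [Container Registry Hookable])
  take Container:  [Container Extension Widget object] + [Registry Handler Loader Hookable Frame object] + [Hookable Frame object] + [Container Registry Hookable]
  take Extension:  [Extension Widget object] + [Registry Handler Loader Hookable Frame object] + [Hookable Frame object] + [Registry Hookable]
  take Widget:  [Widget object] + [Registry Handler Loader Hookable Frame object] + [Hookable Frame object] + [Registry Hookable]
  take Registry:  [object] + [Registry Handler Loader Hookable Frame object] + [Hookable Frame object] + [Registry Hookable]
  take Handler:  [object] + [Handler Loader Hookable Frame object] + [Hookable Frame object] + [Hookable]
  take Loader:  [object] + [Loader Hookable Frame object] + [Hookable Frame object] + [Hookable]
  take Hookable:  [object] + [Hookable Frame object] + [Hookable Frame object] + [Hookable]
  take Frame:  [object] + [Frame object] + [Frame object]
  take object:  [object] + [object] + [object]
MRO: Plugin Container Extension Widget Registry Handler Loader Hookable Frame object
super() in Container.save on a Plugin instance goes to the class after Container in Plugin's MRO: Extension.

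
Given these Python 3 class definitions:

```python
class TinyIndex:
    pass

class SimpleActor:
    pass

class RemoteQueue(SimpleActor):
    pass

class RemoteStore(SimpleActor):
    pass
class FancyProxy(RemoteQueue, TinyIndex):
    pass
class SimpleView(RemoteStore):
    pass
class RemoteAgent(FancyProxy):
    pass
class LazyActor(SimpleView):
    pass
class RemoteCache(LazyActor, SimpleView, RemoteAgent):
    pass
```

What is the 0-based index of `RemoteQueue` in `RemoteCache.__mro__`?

L[RemoteCache] = RemoteCache + merge(L[LazyActor], L[SimpleView], L[RemoteAgent], [LazyActor SimpleView RemoteAgent])
  take LazyActor:  [LazyActor SimpleView RemoteStore SimpleActor object] + [SimpleView RemoteStore SimpleActor object] + [RemoteAgent FancyProxy RemoteQueue SimpleActor TinyIndex object] + [LazyActor SimpleView RemoteAgent]
  take SimpleView:  [SimpleView RemoteStore SimpleActor object] + [SimpleView RemoteStore SimpleActor object] + [RemoteAgent FancyProxy RemoteQueue SimpleActor TinyIndex object] + [SimpleView RemoteAgent]
  take RemoteStore:  [RemoteStore SimpleActor object] + [RemoteStore SimpleActor object] + [RemoteAgent FancyProxy RemoteQueue SimpleActor TinyIndex object] + [RemoteAgent]
  take RemoteAgent:  [SimpleActor object] + [SimpleActor object] + [RemoteAgent FancyProxy RemoteQueue SimpleActor TinyIndex object] + [RemoteAgent]
  take FancyProxy:  [SimpleActor object] + [SimpleActor object] + [FancyProxy RemoteQueue SimpleActor TinyIndex object]
  take RemoteQueue:  [SimpleActor object] + [SimpleActor object] + [RemoteQueue SimpleActor TinyIndex object]
  take SimpleActor:  [SimpleActor object] + [SimpleActor object] + [SimpleActor TinyIndex object]
  take TinyIndex:  [object] + [object] + [TinyIndex object]
  take object:  [object] + [object] + [object]
MRO: RemoteCache LazyActor SimpleView RemoteStore RemoteAgent FancyProxy RemoteQueue SimpleActor TinyIndex object
RemoteQueue sits at index 6.

6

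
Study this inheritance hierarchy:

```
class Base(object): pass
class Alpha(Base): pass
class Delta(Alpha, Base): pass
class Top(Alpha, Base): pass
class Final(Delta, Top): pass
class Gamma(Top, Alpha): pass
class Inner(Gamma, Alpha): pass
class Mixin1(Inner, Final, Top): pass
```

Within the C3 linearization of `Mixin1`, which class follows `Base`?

L[Mixin1] = Mixin1 + merge(L[Inner], L[Final], L[Top], [Inner Final Top])
  take Inner:  [Inner Gamma Top Alpha Base object] + [Final Delta Top Alpha Base object] + [Top Alpha Base object] + [Inner Final Top]
  take Gamma:  [Gamma Top Alpha Base object] + [Final Delta Top Alpha Base object] + [Top Alpha Base object] + [Final Top]
  take Final:  [Top Alpha Base object] + [Final Delta Top Alpha Base object] + [Top Alpha Base object] + [Final Top]
  take Delta:  [Top Alpha Base object] + [Delta Top Alpha Base object] + [Top Alpha Base object] + [Top]
  take Top:  [Top Alpha Base object] + [Top Alpha Base object] + [Top Alpha Base object] + [Top]
  take Alpha:  [Alpha Base object] + [Alpha Base object] + [Alpha Base object]
  take Base:  [Base object] + [Base object] + [Base object]
  take object:  [object] + [object] + [object]
MRO: Mixin1 Inner Gamma Final Delta Top Alpha Base object
Base is at position 7; next is object.

object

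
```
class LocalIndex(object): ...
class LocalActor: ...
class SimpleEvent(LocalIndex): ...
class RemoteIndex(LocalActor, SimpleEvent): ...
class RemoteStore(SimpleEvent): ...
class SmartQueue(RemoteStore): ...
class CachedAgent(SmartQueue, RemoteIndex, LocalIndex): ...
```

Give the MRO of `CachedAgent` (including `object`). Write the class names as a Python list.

[CachedAgent, SmartQueue, RemoteStore, RemoteIndex, LocalActor, SimpleEvent, LocalIndex, object]

L[CachedAgent] = CachedAgent + merge(L[SmartQueue], L[RemoteIndex], L[LocalIndex], [SmartQueue RemoteIndex LocalIndex])
  take SmartQueue:  [SmartQueue RemoteStore SimpleEvent LocalIndex object] + [RemoteIndex LocalActor SimpleEvent LocalIndex object] + [LocalIndex object] + [SmartQueue RemoteIndex LocalIndex]
  take RemoteStore:  [RemoteStore SimpleEvent LocalIndex object] + [RemoteIndex LocalActor SimpleEvent LocalIndex object] + [LocalIndex object] + [RemoteIndex LocalIndex]
  take RemoteIndex:  [SimpleEvent LocalIndex object] + [RemoteIndex LocalActor SimpleEvent LocalIndex object] + [LocalIndex object] + [RemoteIndex LocalIndex]
  take LocalActor:  [SimpleEvent LocalIndex object] + [LocalActor SimpleEvent LocalIndex object] + [LocalIndex object] + [LocalIndex]
  take SimpleEvent:  [SimpleEvent LocalIndex object] + [SimpleEvent LocalIndex object] + [LocalIndex object] + [LocalIndex]
  take LocalIndex:  [LocalIndex object] + [LocalIndex object] + [LocalIndex object] + [LocalIndex]
  take object:  [object] + [object] + [object]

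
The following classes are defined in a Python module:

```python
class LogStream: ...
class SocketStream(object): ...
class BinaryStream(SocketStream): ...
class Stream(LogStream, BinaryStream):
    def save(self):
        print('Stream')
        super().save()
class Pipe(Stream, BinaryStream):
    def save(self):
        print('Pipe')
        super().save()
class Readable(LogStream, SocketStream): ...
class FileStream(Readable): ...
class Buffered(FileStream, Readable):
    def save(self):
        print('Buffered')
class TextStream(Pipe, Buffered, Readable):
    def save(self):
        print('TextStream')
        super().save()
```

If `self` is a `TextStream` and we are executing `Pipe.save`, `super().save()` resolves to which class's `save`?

L[TextStream] = TextStream + merge(L[Pipe], L[Buffered], L[Readable], [Pipe Buffered Readable])
  take Pipe:  [Pipe Stream LogStream BinaryStream SocketStream object] + [Buffered FileStream Readable LogStream SocketStream object] + [Readable LogStream SocketStream object] + [Pipe Buffered Readable]
  take Stream:  [Stream LogStream BinaryStream SocketStream object] + [Buffered FileStream Readable LogStream SocketStream object] + [Readable LogStream SocketStream object] + [Buffered Readable]
  take Buffered:  [LogStream BinaryStream SocketStream object] + [Buffered FileStream Readable LogStream SocketStream object] + [Readable LogStream SocketStream object] + [Buffered Readable]
  take FileStream:  [LogStream BinaryStream SocketStream object] + [FileStream Readable LogStream SocketStream object] + [Readable LogStream SocketStream object] + [Readable]
  take Readable:  [LogStream BinaryStream SocketStream object] + [Readable LogStream SocketStream object] + [Readable LogStream SocketStream object] + [Readable]
  take LogStream:  [LogStream BinaryStream SocketStream object] + [LogStream SocketStream object] + [LogStream SocketStream object]
  take BinaryStream:  [BinaryStream SocketStream object] + [SocketStream object] + [SocketStream object]
  take SocketStream:  [SocketStream object] + [SocketStream object] + [SocketStream object]
  take object:  [object] + [object] + [object]
MRO: TextStream Pipe Stream Buffered FileStream Readable LogStream BinaryStream SocketStream object
super() in Pipe.save on a TextStream instance goes to the class after Pipe in TextStream's MRO: Stream.

Stream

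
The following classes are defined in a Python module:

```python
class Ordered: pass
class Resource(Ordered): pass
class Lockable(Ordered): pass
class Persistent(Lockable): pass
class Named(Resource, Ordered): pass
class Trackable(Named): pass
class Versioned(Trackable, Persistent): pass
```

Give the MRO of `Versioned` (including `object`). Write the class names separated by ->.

Versioned -> Trackable -> Named -> Resource -> Persistent -> Lockable -> Ordered -> object

L[Versioned] = Versioned + merge(L[Trackable], L[Persistent], [Trackable Persistent])
  take Trackable:  [Trackable Named Resource Ordered object] + [Persistent Lockable Ordered object] + [Trackable Persistent]
  take Named:  [Named Resource Ordered object] + [Persistent Lockable Ordered object] + [Persistent]
  take Resource:  [Resource Ordered object] + [Persistent Lockable Ordered object] + [Persistent]
  take Persistent:  [Ordered object] + [Persistent Lockable Ordered object] + [Persistent]
  take Lockable:  [Ordered object] + [Lockable Ordered object]
  take Ordered:  [Ordered object] + [Ordered object]
  take object:  [object] + [object]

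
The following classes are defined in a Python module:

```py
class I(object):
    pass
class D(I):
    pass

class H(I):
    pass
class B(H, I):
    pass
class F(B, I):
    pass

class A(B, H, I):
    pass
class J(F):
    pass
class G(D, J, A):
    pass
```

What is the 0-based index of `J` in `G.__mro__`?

2

L[G] = G + merge(L[D], L[J], L[A], [D J A])
  take D:  [D I object] + [J F B H I object] + [A B H I object] + [D J A]
  take J:  [I object] + [J F B H I object] + [A B H I object] + [J A]
  take F:  [I object] + [F B H I object] + [A B H I object] + [A]
  take A:  [I object] + [B H I object] + [A B H I object] + [A]
  take B:  [I object] + [B H I object] + [B H I object]
  take H:  [I object] + [H I object] + [H I object]
  take I:  [I object] + [I object] + [I object]
  take object:  [object] + [object] + [object]
MRO: G D J F A B H I object
J sits at index 2.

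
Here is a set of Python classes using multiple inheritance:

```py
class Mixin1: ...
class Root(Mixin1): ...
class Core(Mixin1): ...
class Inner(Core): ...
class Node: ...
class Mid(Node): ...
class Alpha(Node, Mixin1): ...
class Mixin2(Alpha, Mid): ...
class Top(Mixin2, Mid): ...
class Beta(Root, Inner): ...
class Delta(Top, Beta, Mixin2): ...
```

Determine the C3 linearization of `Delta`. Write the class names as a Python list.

[Delta, Top, Beta, Mixin2, Alpha, Mid, Node, Root, Inner, Core, Mixin1, object]

L[Delta] = Delta + merge(L[Top], L[Beta], L[Mixin2], [Top Beta Mixin2])
  take Top:  [Top Mixin2 Alpha Mid Node Mixin1 object] + [Beta Root Inner Core Mixin1 object] + [Mixin2 Alpha Mid Node Mixin1 object] + [Top Beta Mixin2]
  take Beta:  [Mixin2 Alpha Mid Node Mixin1 object] + [Beta Root Inner Core Mixin1 object] + [Mixin2 Alpha Mid Node Mixin1 object] + [Beta Mixin2]
  take Mixin2:  [Mixin2 Alpha Mid Node Mixin1 object] + [Root Inner Core Mixin1 object] + [Mixin2 Alpha Mid Node Mixin1 object] + [Mixin2]
  take Alpha:  [Alpha Mid Node Mixin1 object] + [Root Inner Core Mixin1 object] + [Alpha Mid Node Mixin1 object]
  take Mid:  [Mid Node Mixin1 object] + [Root Inner Core Mixin1 object] + [Mid Node Mixin1 object]
  take Node:  [Node Mixin1 object] + [Root Inner Core Mixin1 object] + [Node Mixin1 object]
  take Root:  [Mixin1 object] + [Root Inner Core Mixin1 object] + [Mixin1 object]
  take Inner:  [Mixin1 object] + [Inner Core Mixin1 object] + [Mixin1 object]
  take Core:  [Mixin1 object] + [Core Mixin1 object] + [Mixin1 object]
  take Mixin1:  [Mixin1 object] + [Mixin1 object] + [Mixin1 object]
  take object:  [object] + [object] + [object]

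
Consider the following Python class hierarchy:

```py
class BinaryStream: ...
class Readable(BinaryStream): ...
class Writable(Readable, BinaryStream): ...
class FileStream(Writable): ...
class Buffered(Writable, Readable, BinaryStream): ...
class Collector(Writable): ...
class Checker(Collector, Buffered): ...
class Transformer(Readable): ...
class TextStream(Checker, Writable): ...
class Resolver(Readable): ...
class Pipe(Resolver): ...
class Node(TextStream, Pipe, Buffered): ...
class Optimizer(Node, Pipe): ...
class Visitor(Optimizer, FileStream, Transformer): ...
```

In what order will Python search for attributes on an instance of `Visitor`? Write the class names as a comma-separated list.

L[Visitor] = Visitor + merge(L[Optimizer], L[FileStream], L[Transformer], [Optimizer FileStream Transformer])
  take Optimizer:  [Optimizer Node TextStream Checker Collector Pipe Buffered Writable Resolver Readable BinaryStream object] + [FileStream Writable Readable BinaryStream object] + [Transformer Readable BinaryStream object] + [Optimizer FileStream Transformer]
  take Node:  [Node TextStream Checker Collector Pipe Buffered Writable Resolver Readable BinaryStream object] + [FileStream Writable Readable BinaryStream object] + [Transformer Readable BinaryStream object] + [FileStream Transformer]
  take TextStream:  [TextStream Checker Collector Pipe Buffered Writable Resolver Readable BinaryStream object] + [FileStream Writable Readable BinaryStream object] + [Transformer Readable BinaryStream object] + [FileStream Transformer]
  take Checker:  [Checker Collector Pipe Buffered Writable Resolver Readable BinaryStream object] + [FileStream Writable Readable BinaryStream object] + [Transformer Readable BinaryStream object] + [FileStream Transformer]
  take Collector:  [Collector Pipe Buffered Writable Resolver Readable BinaryStream object] + [FileStream Writable Readable BinaryStream object] + [Transformer Readable BinaryStream object] + [FileStream Transformer]
  take Pipe:  [Pipe Buffered Writable Resolver Readable BinaryStream object] + [FileStream Writable Readable BinaryStream object] + [Transformer Readable BinaryStream object] + [FileStream Transformer]
  take Buffered:  [Buffered Writable Resolver Readable BinaryStream object] + [FileStream Writable Readable BinaryStream object] + [Transformer Readable BinaryStream object] + [FileStream Transformer]
  take FileStream:  [Writable Resolver Readable BinaryStream object] + [FileStream Writable Readable BinaryStream object] + [Transformer Readable BinaryStream object] + [FileStream Transformer]
  take Writable:  [Writable Resolver Readable BinaryStream object] + [Writable Readable BinaryStream object] + [Transformer Readable BinaryStream object] + [Transformer]
  take Resolver:  [Resolver Readable BinaryStream object] + [Readable BinaryStream object] + [Transformer Readable BinaryStream object] + [Transformer]
  take Transformer:  [Readable BinaryStream object] + [Readable BinaryStream object] + [Transformer Readable BinaryStream object] + [Transformer]
  take Readable:  [Readable BinaryStream object] + [Readable BinaryStream object] + [Readable BinaryStream object]
  take BinaryStream:  [BinaryStream object] + [BinaryStream object] + [BinaryStream object]
  take object:  [object] + [object] + [object]

Visitor, Optimizer, Node, TextStream, Checker, Collector, Pipe, Buffered, FileStream, Writable, Resolver, Transformer, Readable, BinaryStream, object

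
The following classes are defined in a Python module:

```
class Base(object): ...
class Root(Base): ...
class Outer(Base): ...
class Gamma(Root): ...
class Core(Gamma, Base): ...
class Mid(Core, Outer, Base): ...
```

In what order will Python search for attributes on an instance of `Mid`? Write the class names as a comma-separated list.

Mid, Core, Gamma, Root, Outer, Base, object

L[Mid] = Mid + merge(L[Core], L[Outer], L[Base], [Core Outer Base])
  take Core:  [Core Gamma Root Base object] + [Outer Base object] + [Base object] + [Core Outer Base]
  take Gamma:  [Gamma Root Base object] + [Outer Base object] + [Base object] + [Outer Base]
  take Root:  [Root Base object] + [Outer Base object] + [Base object] + [Outer Base]
  take Outer:  [Base object] + [Outer Base object] + [Base object] + [Outer Base]
  take Base:  [Base object] + [Base object] + [Base object] + [Base]
  take object:  [object] + [object] + [object]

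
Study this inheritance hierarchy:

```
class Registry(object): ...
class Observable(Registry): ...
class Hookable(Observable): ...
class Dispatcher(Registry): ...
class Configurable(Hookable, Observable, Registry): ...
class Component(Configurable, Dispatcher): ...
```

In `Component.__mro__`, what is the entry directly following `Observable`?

L[Component] = Component + merge(L[Configurable], L[Dispatcher], [Configurable Dispatcher])
  take Configurable:  [Configurable Hookable Observable Registry object] + [Dispatcher Registry object] + [Configurable Dispatcher]
  take Hookable:  [Hookable Observable Registry object] + [Dispatcher Registry object] + [Dispatcher]
  take Observable:  [Observable Registry object] + [Dispatcher Registry object] + [Dispatcher]
  take Dispatcher:  [Registry object] + [Dispatcher Registry object] + [Dispatcher]
  take Registry:  [Registry object] + [Registry object]
  take object:  [object] + [object]
MRO: Component Configurable Hookable Observable Dispatcher Registry object
Observable is at position 3; next is Dispatcher.

Dispatcher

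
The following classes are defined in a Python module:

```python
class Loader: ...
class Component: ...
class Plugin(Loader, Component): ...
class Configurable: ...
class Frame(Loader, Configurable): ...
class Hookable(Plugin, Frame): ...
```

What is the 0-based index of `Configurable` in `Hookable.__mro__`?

L[Hookable] = Hookable + merge(L[Plugin], L[Frame], [Plugin Frame])
  take Plugin:  [Plugin Loader Component object] + [Frame Loader Configurable object] + [Plugin Frame]
  take Frame:  [Loader Component object] + [Frame Loader Configurable object] + [Frame]
  take Loader:  [Loader Component object] + [Loader Configurable object]
  take Component:  [Component object] + [Configurable object]
  take Configurable:  [object] + [Configurable object]
  take object:  [object] + [object]
MRO: Hookable Plugin Frame Loader Component Configurable object
Configurable sits at index 5.

5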